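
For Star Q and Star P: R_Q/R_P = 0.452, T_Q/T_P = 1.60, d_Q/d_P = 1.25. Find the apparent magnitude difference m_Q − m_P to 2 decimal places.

0.17

L_Q/L_P = (0.452)²(1.60)⁴ = 1.339.
F_Q/F_P = (L_Q/L_P)/(d_Q/d_P)² = 1.339/1.562 = 0.8569.
m_Q − m_P = −2.5 log₁₀(0.8569) = 0.17.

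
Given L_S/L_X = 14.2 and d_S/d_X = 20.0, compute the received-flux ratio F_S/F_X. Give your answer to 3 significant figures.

F = L/(4πd²), so F_S/F_X = (L_S/L_X) / (d_S/d_X)²
= 14.2 / (20.0)² = 14.2 / 400.0 = 0.03550.

0.0355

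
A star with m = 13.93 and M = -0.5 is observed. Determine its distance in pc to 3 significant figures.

7.69×10^3 pc

m − M = 5 log₁₀(d/10 pc)
13.93 − (-0.5) = 14.43 = 5 log₁₀(d/10)
d = 10 × 10^(14.43/5) = 10 × 10^2.886 = 7691 pc.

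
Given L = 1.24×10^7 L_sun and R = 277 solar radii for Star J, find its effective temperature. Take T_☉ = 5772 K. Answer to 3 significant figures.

2.06×10^4 K

T/T_☉ = (L/L_☉)^(1/4) / (R/R_☉)^(1/2)
T = 5772 × (1.24×10^7)^(1/4) / √(277) = 5772 × 59.34 / 16.64 = 2.058×10^4 K.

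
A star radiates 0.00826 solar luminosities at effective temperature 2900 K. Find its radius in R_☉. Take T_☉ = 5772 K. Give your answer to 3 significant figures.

0.360 R_☉

R/R_☉ = √(L/L_☉) / (T/T_☉)² = √(0.00826) / (0.5024)²
       = 0.09088 / 0.2524 = 0.3600.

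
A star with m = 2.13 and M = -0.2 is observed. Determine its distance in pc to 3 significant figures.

29.2 pc

m − M = 5 log₁₀(d/10 pc)
2.13 − (-0.2) = 2.33 = 5 log₁₀(d/10)
d = 10 × 10^(2.33/5) = 10 × 10^0.466 = 29.24 pc.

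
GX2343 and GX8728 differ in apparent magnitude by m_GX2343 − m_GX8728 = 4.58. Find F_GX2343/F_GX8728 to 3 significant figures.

0.0147

F_GX2343/F_GX8728 = 10^(−(m_GX2343 − m_GX8728)/2.5) = 10^(-4.58/2.5) = 10^-1.832 = 0.01472.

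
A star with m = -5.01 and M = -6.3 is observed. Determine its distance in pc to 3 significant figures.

m − M = 5 log₁₀(d/10 pc)
-5.01 − (-6.3) = 1.29 = 5 log₁₀(d/10)
d = 10 × 10^(1.29/5) = 10 × 10^0.258 = 18.11 pc.

18.1 pc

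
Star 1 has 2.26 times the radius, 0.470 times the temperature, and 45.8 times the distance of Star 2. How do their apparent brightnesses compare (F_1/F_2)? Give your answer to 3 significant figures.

1.19×10^-4

L_1/L_2 = (R_1/R_2)²(T_1/T_2)⁴ = (2.26)² × (0.470)⁴ = 0.2492.
F_1/F_2 = (L_1/L_2)/(d_1/d_2)² = 0.2492 / (45.8)² = 1.188×10^-4.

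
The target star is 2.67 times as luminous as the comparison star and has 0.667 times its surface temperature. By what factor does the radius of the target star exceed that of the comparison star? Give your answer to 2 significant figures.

3.7

L ∝ R²T⁴ gives R ∝ √L / T², so
R_t/R_c = √(2.67) / (0.667)² = 1.634 / 0.4449 = 3.673.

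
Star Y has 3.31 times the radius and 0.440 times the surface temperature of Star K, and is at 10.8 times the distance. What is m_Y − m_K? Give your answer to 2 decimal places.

L_Y/L_K = (3.31)²(0.440)⁴ = 0.4106.
F_Y/F_K = (L_Y/L_K)/(d_Y/d_K)² = 0.4106/116.6 = 0.003521.
m_Y − m_K = −2.5 log₁₀(0.003521) = 6.13.

6.13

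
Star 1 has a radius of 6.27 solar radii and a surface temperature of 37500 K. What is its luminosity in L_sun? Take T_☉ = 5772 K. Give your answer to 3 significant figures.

L/L_☉ = (R/R_☉)² (T/T_☉)⁴ = (6.27)² × (37500/5772)⁴
       = 39.31 × (6.497)⁴ = 39.31 × 1782 = 7.004×10^4.

7.00×10^4 L_sun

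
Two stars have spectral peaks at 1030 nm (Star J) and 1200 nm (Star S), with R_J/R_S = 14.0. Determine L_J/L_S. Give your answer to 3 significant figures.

Wien's law gives T ∝ 1/λ_max, so T_J/T_S = λ_S/λ_J = 1200/1030 = 1.165.
Then L ∝ R²T⁴ gives L_J/L_S = (14.0)² × (1.165)⁴ = 196.0 × 1.842 = 361.1.

361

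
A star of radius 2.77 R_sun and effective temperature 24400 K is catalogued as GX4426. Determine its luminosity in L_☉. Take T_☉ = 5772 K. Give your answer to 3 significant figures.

L/L_☉ = (R/R_☉)² (T/T_☉)⁴ = (2.77)² × (24400/5772)⁴
       = 7.673 × (4.227)⁴ = 7.673 × 319.3 = 2450.

2.45×10^3 L_☉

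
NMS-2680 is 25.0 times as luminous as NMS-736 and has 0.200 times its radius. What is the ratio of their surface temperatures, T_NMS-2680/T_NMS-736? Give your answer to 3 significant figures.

5.00

L ∝ R²T⁴ gives T ∝ (L/R²)^(1/4), so
T_NMS-2680/T_NMS-736 = (25.0 / 0.200²)^(1/4) = (625.0)^(1/4) = 5.000.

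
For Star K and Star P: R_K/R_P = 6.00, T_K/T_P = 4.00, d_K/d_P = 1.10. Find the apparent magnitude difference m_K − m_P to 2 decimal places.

-9.70

L_K/L_P = (6.00)²(4.00)⁴ = 9216.
F_K/F_P = (L_K/L_P)/(d_K/d_P)² = 9216/1.210 = 7617.
m_K − m_P = −2.5 log₁₀(7617) = -9.70.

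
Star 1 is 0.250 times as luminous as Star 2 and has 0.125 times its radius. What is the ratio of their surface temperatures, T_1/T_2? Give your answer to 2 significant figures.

L ∝ R²T⁴ gives T ∝ (L/R²)^(1/4), so
T_1/T_2 = (0.250 / 0.125²)^(1/4) = (16.00)^(1/4) = 2.000.

2.0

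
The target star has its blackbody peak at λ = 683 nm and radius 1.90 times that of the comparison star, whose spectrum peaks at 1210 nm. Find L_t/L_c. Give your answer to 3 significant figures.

35.6

Wien's law gives T ∝ 1/λ_max, so T_t/T_c = λ_c/λ_t = 1210/683 = 1.772.
Then L ∝ R²T⁴ gives L_t/L_c = (1.90)² × (1.772)⁴ = 3.610 × 9.851 = 35.56.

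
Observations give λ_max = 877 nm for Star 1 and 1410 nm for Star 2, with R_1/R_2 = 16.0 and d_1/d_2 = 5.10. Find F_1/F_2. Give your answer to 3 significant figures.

Wien's law: T_1/T_2 = λ_2/λ_1 = 1410/877 = 1.608.
L_1/L_2 = (R_1/R_2)²(T_1/T_2)⁴ = (16.0)²(1.608)⁴ = 1710.
F_1/F_2 = (L_1/L_2)/(d_1/d_2)² = 1710/(5.10)² = 65.76.

65.8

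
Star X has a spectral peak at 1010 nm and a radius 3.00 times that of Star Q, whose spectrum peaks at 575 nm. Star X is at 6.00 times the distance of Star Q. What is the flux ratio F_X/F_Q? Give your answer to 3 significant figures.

0.0263

Wien's law: T_X/T_Q = λ_Q/λ_X = 575/1010 = 0.5693.
L_X/L_Q = (R_X/R_Q)²(T_X/T_Q)⁴ = (3.00)²(0.5693)⁴ = 0.9454.
F_X/F_Q = (L_X/L_Q)/(d_X/d_Q)² = 0.9454/(6.00)² = 0.02626.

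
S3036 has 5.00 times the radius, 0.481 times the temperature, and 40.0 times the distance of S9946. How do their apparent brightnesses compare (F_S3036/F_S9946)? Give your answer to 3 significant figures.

L_S3036/L_S9946 = (R_S3036/R_S9946)²(T_S3036/T_S9946)⁴ = (5.00)² × (0.481)⁴ = 1.338.
F_S3036/F_S9946 = (L_S3036/L_S9946)/(d_S3036/d_S9946)² = 1.338 / (40.0)² = 8.364×10^-4.

8.36×10^-4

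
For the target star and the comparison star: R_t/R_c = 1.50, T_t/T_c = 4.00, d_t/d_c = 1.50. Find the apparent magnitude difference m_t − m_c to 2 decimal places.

-6.02

L_t/L_c = (1.50)²(4.00)⁴ = 576.0.
F_t/F_c = (L_t/L_c)/(d_t/d_c)² = 576.0/2.250 = 256.0.
m_t − m_c = −2.5 log₁₀(256.0) = -6.02.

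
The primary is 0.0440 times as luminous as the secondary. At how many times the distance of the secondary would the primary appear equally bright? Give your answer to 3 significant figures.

0.210

Equal flux requires L_p/d_p² = L_s/d_s², so d_p/d_s = √(L_p/L_s)
= √(0.0440) = 0.2098.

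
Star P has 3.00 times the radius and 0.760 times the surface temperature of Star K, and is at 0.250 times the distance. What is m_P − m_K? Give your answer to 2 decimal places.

-4.20

L_P/L_K = (3.00)²(0.760)⁴ = 3.003.
F_P/F_K = (L_P/L_K)/(d_P/d_K)² = 3.003/0.06250 = 48.04.
m_P − m_K = −2.5 log₁₀(48.04) = -4.20.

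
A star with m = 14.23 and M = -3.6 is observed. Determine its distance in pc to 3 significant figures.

3.68×10^4 pc

m − M = 5 log₁₀(d/10 pc)
14.23 − (-3.6) = 17.83 = 5 log₁₀(d/10)
d = 10 × 10^(17.83/5) = 10 × 10^3.566 = 3.681×10^4 pc.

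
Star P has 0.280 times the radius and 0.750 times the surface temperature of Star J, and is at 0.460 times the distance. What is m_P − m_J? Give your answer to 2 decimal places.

L_P/L_J = (0.280)²(0.750)⁴ = 0.02481.
F_P/F_J = (L_P/L_J)/(d_P/d_J)² = 0.02481/0.2116 = 0.1172.
m_P − m_J = −2.5 log₁₀(0.1172) = 2.33.

2.33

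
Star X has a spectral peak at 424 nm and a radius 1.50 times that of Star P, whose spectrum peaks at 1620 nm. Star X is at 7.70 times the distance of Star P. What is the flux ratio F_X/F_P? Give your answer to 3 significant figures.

8.09

Wien's law: T_X/T_P = λ_P/λ_X = 1620/424 = 3.821.
L_X/L_P = (R_X/R_P)²(T_X/T_P)⁴ = (1.50)²(3.821)⁴ = 479.5.
F_X/F_P = (L_X/L_P)/(d_X/d_P)² = 479.5/(7.70)² = 8.087.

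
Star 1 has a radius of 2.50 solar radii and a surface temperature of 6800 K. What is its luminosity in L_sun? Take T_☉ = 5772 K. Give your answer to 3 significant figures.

12.0 L_sun

L/L_☉ = (R/R_☉)² (T/T_☉)⁴ = (2.50)² × (6800/5772)⁴
       = 6.250 × (1.178)⁴ = 6.250 × 1.926 = 12.04.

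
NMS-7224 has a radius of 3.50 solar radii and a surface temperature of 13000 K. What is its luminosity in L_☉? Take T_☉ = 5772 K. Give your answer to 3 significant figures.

315 L_☉

L/L_☉ = (R/R_☉)² (T/T_☉)⁴ = (3.50)² × (13000/5772)⁴
       = 12.25 × (2.252)⁴ = 12.25 × 25.73 = 315.2.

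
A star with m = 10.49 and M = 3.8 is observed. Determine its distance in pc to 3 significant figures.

218 pc

m − M = 5 log₁₀(d/10 pc)
10.49 − (3.8) = 6.69 = 5 log₁₀(d/10)
d = 10 × 10^(6.69/5) = 10 × 10^1.338 = 217.8 pc.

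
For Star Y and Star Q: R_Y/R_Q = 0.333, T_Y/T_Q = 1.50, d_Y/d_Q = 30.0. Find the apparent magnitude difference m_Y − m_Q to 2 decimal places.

L_Y/L_Q = (0.333)²(1.50)⁴ = 0.5614.
F_Y/F_Q = (L_Y/L_Q)/(d_Y/d_Q)² = 0.5614/900.0 = 6.238×10^-4.
m_Y − m_Q = −2.5 log₁₀(6.238×10^-4) = 8.01.

8.01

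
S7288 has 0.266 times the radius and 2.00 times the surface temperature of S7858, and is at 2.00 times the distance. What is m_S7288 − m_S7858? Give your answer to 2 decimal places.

L_S7288/L_S7858 = (0.266)²(2.00)⁴ = 1.132.
F_S7288/F_S7858 = (L_S7288/L_S7858)/(d_S7288/d_S7858)² = 1.132/4.000 = 0.2830.
m_S7288 − m_S7858 = −2.5 log₁₀(0.2830) = 1.37.

1.37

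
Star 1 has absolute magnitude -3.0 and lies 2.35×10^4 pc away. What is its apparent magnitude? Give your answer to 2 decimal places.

m = M + 5 log₁₀(d/10 pc) = -3.0 + 5 log₁₀(2.35×10^4/10)
  = -3.0 + 5 × 3.371 = -3.0 + 16.86 = 13.86.

13.86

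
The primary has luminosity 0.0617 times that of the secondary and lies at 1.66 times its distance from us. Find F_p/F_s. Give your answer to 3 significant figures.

F = L/(4πd²), so F_p/F_s = (L_p/L_s) / (d_p/d_s)²
= 0.0617 / (1.66)² = 0.0617 / 2.756 = 0.02239.

0.0224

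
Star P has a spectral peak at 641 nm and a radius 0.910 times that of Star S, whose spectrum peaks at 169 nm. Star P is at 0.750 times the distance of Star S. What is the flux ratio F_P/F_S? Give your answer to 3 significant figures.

0.00711

Wien's law: T_P/T_S = λ_S/λ_P = 169/641 = 0.2637.
L_P/L_S = (R_P/R_S)²(T_P/T_S)⁴ = (0.910)²(0.2637)⁴ = 0.004001.
F_P/F_S = (L_P/L_S)/(d_P/d_S)² = 0.004001/(0.750)² = 0.007113.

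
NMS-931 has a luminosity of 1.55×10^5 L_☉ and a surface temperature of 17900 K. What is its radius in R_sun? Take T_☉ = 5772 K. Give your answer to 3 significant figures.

40.9 R_sun

R/R_☉ = √(L/L_☉) / (T/T_☉)² = √(1.55×10^5) / (3.101)²
       = 393.7 / 9.617 = 40.94.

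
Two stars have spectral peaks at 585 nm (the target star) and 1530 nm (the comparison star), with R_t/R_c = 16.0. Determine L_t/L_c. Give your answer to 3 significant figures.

1.20×10^4

Wien's law gives T ∝ 1/λ_max, so T_t/T_c = λ_c/λ_t = 1530/585 = 2.615.
Then L ∝ R²T⁴ gives L_t/L_c = (16.0)² × (2.615)⁴ = 256.0 × 46.79 = 1.198×10^4.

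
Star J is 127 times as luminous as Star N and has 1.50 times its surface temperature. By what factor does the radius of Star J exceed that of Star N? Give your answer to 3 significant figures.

L ∝ R²T⁴ gives R ∝ √L / T², so
R_J/R_N = √(127) / (1.50)² = 11.27 / 2.250 = 5.009.

5.01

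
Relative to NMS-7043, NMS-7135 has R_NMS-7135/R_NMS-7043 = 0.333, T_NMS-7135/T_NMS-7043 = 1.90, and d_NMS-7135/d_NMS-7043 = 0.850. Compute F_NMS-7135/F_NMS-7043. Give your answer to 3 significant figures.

L_NMS-7135/L_NMS-7043 = (R_NMS-7135/R_NMS-7043)²(T_NMS-7135/T_NMS-7043)⁴ = (0.333)² × (1.90)⁴ = 1.445.
F_NMS-7135/F_NMS-7043 = (L_NMS-7135/L_NMS-7043)/(d_NMS-7135/d_NMS-7043)² = 1.445 / (0.850)² = 2.000.

2.00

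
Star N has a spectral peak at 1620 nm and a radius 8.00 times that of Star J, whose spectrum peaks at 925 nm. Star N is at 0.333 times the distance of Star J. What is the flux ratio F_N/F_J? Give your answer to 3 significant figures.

Wien's law: T_N/T_J = λ_J/λ_N = 925/1620 = 0.5710.
L_N/L_J = (R_N/R_J)²(T_N/T_J)⁴ = (8.00)²(0.5710)⁴ = 6.803.
F_N/F_J = (L_N/L_J)/(d_N/d_J)² = 6.803/(0.333)² = 61.35.

61.3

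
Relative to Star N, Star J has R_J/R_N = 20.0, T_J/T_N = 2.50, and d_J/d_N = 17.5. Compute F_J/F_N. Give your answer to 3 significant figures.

51.0

L_J/L_N = (R_J/R_N)²(T_J/T_N)⁴ = (20.0)² × (2.50)⁴ = 1.562×10^4.
F_J/F_N = (L_J/L_N)/(d_J/d_N)² = 1.562×10^4 / (17.5)² = 51.02.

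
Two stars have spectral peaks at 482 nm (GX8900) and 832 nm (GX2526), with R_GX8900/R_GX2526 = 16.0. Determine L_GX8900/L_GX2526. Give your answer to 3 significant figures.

2.27×10^3

Wien's law gives T ∝ 1/λ_max, so T_GX8900/T_GX2526 = λ_GX2526/λ_GX8900 = 832/482 = 1.726.
Then L ∝ R²T⁴ gives L_GX8900/L_GX2526 = (16.0)² × (1.726)⁴ = 256.0 × 8.878 = 2273.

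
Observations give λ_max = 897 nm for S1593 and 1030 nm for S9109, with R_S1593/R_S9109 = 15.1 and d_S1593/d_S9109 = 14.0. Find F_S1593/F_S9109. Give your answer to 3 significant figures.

Wien's law: T_S1593/T_S9109 = λ_S9109/λ_S1593 = 1030/897 = 1.148.
L_S1593/L_S9109 = (R_S1593/R_S9109)²(T_S1593/T_S9109)⁴ = (15.1)²(1.148)⁴ = 396.4.
F_S1593/F_S9109 = (L_S1593/L_S9109)/(d_S1593/d_S9109)² = 396.4/(14.0)² = 2.022.

2.02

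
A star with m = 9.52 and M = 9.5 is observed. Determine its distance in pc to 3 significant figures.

m − M = 5 log₁₀(d/10 pc)
9.52 − (9.5) = 0.02 = 5 log₁₀(d/10)
d = 10 × 10^(0.02/5) = 10 × 10^0.004 = 10.09 pc.

10.1 pc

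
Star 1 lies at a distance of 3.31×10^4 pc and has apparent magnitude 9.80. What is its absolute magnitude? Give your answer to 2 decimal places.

-7.80

M = m − 5 log₁₀(d/10 pc) = 9.80 − 5 log₁₀(3.31×10^4/10)
  = 9.80 − 5 × 3.520 = 9.80 − 17.60 = -7.80.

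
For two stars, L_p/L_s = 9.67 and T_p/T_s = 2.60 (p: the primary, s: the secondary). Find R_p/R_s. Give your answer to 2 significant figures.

L ∝ R²T⁴ gives R ∝ √L / T², so
R_p/R_s = √(9.67) / (2.60)² = 3.110 / 6.760 = 0.4600.

0.46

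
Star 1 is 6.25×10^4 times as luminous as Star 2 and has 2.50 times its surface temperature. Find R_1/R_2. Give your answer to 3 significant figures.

40.0

L ∝ R²T⁴ gives R ∝ √L / T², so
R_1/R_2 = √(6.25×10^4) / (2.50)² = 250.0 / 6.250 = 40.00.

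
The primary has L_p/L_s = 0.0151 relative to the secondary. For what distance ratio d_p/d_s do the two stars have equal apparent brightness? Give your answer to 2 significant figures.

0.12

Equal flux requires L_p/d_p² = L_s/d_s², so d_p/d_s = √(L_p/L_s)
= √(0.0151) = 0.1229.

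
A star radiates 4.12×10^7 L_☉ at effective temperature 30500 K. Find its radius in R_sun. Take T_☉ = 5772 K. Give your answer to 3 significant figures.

230 R_sun

R/R_☉ = √(L/L_☉) / (T/T_☉)² = √(4.12×10^7) / (5.284)²
       = 6419 / 27.92 = 229.9.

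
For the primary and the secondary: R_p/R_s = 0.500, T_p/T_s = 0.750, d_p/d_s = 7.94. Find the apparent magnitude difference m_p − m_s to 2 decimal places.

L_p/L_s = (0.500)²(0.750)⁴ = 0.07910.
F_p/F_s = (L_p/L_s)/(d_p/d_s)² = 0.07910/63.04 = 0.001255.
m_p − m_s = −2.5 log₁₀(0.001255) = 7.25.

7.25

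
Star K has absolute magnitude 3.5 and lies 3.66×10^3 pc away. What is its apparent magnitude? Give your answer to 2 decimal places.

m = M + 5 log₁₀(d/10 pc) = 3.5 + 5 log₁₀(3.66×10^3/10)
  = 3.5 + 5 × 2.563 = 3.5 + 12.82 = 16.32.

16.32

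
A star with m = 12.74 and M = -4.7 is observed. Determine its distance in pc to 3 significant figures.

3.08×10^4 pc

m − M = 5 log₁₀(d/10 pc)
12.74 − (-4.7) = 17.44 = 5 log₁₀(d/10)
d = 10 × 10^(17.44/5) = 10 × 10^3.488 = 3.076×10^4 pc.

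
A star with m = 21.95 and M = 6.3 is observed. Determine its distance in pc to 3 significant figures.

m − M = 5 log₁₀(d/10 pc)
21.95 − (6.3) = 15.65 = 5 log₁₀(d/10)
d = 10 × 10^(15.65/5) = 10 × 10^3.130 = 1.349×10^4 pc.

1.35×10^4 pc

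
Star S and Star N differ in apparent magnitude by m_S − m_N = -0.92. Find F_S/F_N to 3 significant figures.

F_S/F_N = 10^(−(m_S − m_N)/2.5) = 10^(0.92/2.5) = 10^0.368 = 2.333.

2.33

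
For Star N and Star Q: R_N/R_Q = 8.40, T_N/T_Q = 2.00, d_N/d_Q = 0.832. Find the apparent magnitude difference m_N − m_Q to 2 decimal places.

L_N/L_Q = (8.40)²(2.00)⁴ = 1129.
F_N/F_Q = (L_N/L_Q)/(d_N/d_Q)² = 1129/0.6922 = 1631.
m_N − m_Q = −2.5 log₁₀(1631) = -8.03.

-8.03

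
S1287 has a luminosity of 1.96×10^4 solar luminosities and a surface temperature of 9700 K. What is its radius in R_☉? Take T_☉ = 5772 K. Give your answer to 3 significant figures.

49.6 R_☉

R/R_☉ = √(L/L_☉) / (T/T_☉)² = √(1.96×10^4) / (1.681)²
       = 140.0 / 2.824 = 49.57.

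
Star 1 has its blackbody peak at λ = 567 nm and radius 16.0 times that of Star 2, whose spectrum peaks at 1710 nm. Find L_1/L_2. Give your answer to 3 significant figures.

Wien's law gives T ∝ 1/λ_max, so T_1/T_2 = λ_2/λ_1 = 1710/567 = 3.016.
Then L ∝ R²T⁴ gives L_1/L_2 = (16.0)² × (3.016)⁴ = 256.0 × 82.73 = 2.118×10^4.

2.12×10^4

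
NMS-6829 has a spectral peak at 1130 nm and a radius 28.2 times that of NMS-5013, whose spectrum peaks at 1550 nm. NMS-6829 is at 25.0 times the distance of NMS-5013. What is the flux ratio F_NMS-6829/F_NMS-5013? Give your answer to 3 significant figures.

4.50

Wien's law: T_NMS-6829/T_NMS-5013 = λ_NMS-5013/λ_NMS-6829 = 1550/1130 = 1.372.
L_NMS-6829/L_NMS-5013 = (R_NMS-6829/R_NMS-5013)²(T_NMS-6829/T_NMS-5013)⁴ = (28.2)²(1.372)⁴ = 2815.
F_NMS-6829/F_NMS-5013 = (L_NMS-6829/L_NMS-5013)/(d_NMS-6829/d_NMS-5013)² = 2815/(25.0)² = 4.504.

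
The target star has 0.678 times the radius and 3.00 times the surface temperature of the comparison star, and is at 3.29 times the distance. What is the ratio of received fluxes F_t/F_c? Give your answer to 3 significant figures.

L_t/L_c = (R_t/R_c)²(T_t/T_c)⁴ = (0.678)² × (3.00)⁴ = 37.23.
F_t/F_c = (L_t/L_c)/(d_t/d_c)² = 37.23 / (3.29)² = 3.440.

3.44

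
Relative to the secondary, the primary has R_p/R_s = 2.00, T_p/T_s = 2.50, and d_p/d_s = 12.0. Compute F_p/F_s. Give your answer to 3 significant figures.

1.09

L_p/L_s = (R_p/R_s)²(T_p/T_s)⁴ = (2.00)² × (2.50)⁴ = 156.2.
F_p/F_s = (L_p/L_s)/(d_p/d_s)² = 156.2 / (12.0)² = 1.085.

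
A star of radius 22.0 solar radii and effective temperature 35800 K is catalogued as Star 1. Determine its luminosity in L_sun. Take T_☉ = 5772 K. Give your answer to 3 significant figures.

L/L_☉ = (R/R_☉)² (T/T_☉)⁴ = (22.0)² × (35800/5772)⁴
       = 484.0 × (6.202)⁴ = 484.0 × 1480 = 7.163×10^5.

7.16×10^5 L_sun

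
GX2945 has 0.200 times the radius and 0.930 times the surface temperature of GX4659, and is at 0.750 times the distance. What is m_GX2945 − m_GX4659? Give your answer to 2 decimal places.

3.19

L_GX2945/L_GX4659 = (0.200)²(0.930)⁴ = 0.02992.
F_GX2945/F_GX4659 = (L_GX2945/L_GX4659)/(d_GX2945/d_GX4659)² = 0.02992/0.5625 = 0.05319.
m_GX2945 − m_GX4659 = −2.5 log₁₀(0.05319) = 3.19.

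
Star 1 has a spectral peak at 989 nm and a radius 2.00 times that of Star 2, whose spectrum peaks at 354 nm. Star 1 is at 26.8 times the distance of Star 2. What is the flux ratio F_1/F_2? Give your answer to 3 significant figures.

Wien's law: T_1/T_2 = λ_2/λ_1 = 354/989 = 0.3579.
L_1/L_2 = (R_1/R_2)²(T_1/T_2)⁴ = (2.00)²(0.3579)⁴ = 0.06566.
F_1/F_2 = (L_1/L_2)/(d_1/d_2)² = 0.06566/(26.8)² = 9.142×10^-5.

9.14×10^-5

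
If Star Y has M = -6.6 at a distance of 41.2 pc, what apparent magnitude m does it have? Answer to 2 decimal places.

m = M + 5 log₁₀(d/10 pc) = -6.6 + 5 log₁₀(41.2/10)
  = -6.6 + 5 × 0.615 = -6.6 + 3.07 = -3.53.

-3.53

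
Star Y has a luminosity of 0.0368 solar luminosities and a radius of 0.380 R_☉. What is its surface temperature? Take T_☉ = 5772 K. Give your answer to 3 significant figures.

4.10×10^3 K

T/T_☉ = (L/L_☉)^(1/4) / (R/R_☉)^(1/2)
T = 5772 × (0.0368)^(1/4) / √(0.380) = 5772 × 0.4380 / 0.6164 = 4101 K.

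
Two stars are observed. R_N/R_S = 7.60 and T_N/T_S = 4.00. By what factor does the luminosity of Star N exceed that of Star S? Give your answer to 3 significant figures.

1.48×10^4

From the Stefan–Boltzmann law, L ∝ R²T⁴, so
L_N/L_S = (R_N/R_S)² (T_N/T_S)⁴ = (7.60)² × (4.00)⁴ = 57.76 × 256.0 = 1.479×10^4.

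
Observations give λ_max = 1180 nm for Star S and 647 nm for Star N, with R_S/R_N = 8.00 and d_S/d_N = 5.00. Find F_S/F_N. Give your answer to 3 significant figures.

Wien's law: T_S/T_N = λ_N/λ_S = 647/1180 = 0.5483.
L_S/L_N = (R_S/R_N)²(T_S/T_N)⁴ = (8.00)²(0.5483)⁴ = 5.785.
F_S/F_N = (L_S/L_N)/(d_S/d_N)² = 5.785/(5.00)² = 0.2314.

0.231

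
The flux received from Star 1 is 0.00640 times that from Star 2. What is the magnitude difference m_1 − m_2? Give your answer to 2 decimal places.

5.48

m_1 − m_2 = −2.5 log₁₀(F_1/F_2) = −2.5 log₁₀(0.00640) = −2.5 × (-2.194) = 5.485.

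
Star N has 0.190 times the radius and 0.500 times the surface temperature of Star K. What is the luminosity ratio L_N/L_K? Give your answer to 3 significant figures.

From the Stefan–Boltzmann law, L ∝ R²T⁴, so
L_N/L_K = (R_N/R_K)² (T_N/T_K)⁴ = (0.190)² × (0.500)⁴ = 0.03610 × 0.06250 = 0.002256.

0.00226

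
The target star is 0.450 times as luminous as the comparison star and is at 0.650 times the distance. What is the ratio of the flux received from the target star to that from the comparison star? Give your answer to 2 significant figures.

1.1

F = L/(4πd²), so F_t/F_c = (L_t/L_c) / (d_t/d_c)²
= 0.450 / (0.650)² = 0.450 / 0.4225 = 1.065.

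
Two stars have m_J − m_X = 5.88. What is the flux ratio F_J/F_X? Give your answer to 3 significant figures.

0.00445

F_J/F_X = 10^(−(m_J − m_X)/2.5) = 10^(-5.88/2.5) = 10^-2.352 = 0.004446.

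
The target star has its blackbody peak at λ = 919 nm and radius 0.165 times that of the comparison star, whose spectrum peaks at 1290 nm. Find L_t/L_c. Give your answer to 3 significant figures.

0.106

Wien's law gives T ∝ 1/λ_max, so T_t/T_c = λ_c/λ_t = 1290/919 = 1.404.
Then L ∝ R²T⁴ gives L_t/L_c = (0.165)² × (1.404)⁴ = 0.02723 × 3.882 = 0.1057.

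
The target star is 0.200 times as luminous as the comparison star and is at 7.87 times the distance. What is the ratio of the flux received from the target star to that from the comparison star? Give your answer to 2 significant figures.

F = L/(4πd²), so F_t/F_c = (L_t/L_c) / (d_t/d_c)²
= 0.200 / (7.87)² = 0.200 / 61.94 = 0.003229.

0.0032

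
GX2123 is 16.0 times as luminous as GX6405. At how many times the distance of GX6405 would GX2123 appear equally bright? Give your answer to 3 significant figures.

4.00

Equal flux requires L_GX2123/d_GX2123² = L_GX6405/d_GX6405², so d_GX2123/d_GX6405 = √(L_GX2123/L_GX6405)
= √(16.0) = 4.000.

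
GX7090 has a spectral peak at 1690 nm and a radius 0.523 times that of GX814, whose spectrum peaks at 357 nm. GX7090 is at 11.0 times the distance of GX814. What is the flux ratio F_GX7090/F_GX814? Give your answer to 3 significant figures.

4.50×10^-6

Wien's law: T_GX7090/T_GX814 = λ_GX814/λ_GX7090 = 357/1690 = 0.2112.
L_GX7090/L_GX814 = (R_GX7090/R_GX814)²(T_GX7090/T_GX814)⁴ = (0.523)²(0.2112)⁴ = 5.447×10^-4.
F_GX7090/F_GX814 = (L_GX7090/L_GX814)/(d_GX7090/d_GX814)² = 5.447×10^-4/(11.0)² = 4.501×10^-6.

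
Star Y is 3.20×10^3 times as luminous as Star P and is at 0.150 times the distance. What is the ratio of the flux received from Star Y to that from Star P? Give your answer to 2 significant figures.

1.4×10^5

F = L/(4πd²), so F_Y/F_P = (L_Y/L_P) / (d_Y/d_P)²
= 3.20×10^3 / (0.150)² = 3.20×10^3 / 0.02250 = 1.422×10^5.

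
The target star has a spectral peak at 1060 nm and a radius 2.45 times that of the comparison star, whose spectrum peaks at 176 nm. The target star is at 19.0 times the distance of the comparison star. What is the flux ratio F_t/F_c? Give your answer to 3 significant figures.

1.26×10^-5

Wien's law: T_t/T_c = λ_c/λ_t = 176/1060 = 0.1660.
L_t/L_c = (R_t/R_c)²(T_t/T_c)⁴ = (2.45)²(0.1660)⁴ = 0.004562.
F_t/F_c = (L_t/L_c)/(d_t/d_c)² = 0.004562/(19.0)² = 1.264×10^-5.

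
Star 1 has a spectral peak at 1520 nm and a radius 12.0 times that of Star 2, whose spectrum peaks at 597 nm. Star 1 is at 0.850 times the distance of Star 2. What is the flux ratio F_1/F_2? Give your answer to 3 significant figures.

Wien's law: T_1/T_2 = λ_2/λ_1 = 597/1520 = 0.3928.
L_1/L_2 = (R_1/R_2)²(T_1/T_2)⁴ = (12.0)²(0.3928)⁴ = 3.427.
F_1/F_2 = (L_1/L_2)/(d_1/d_2)² = 3.427/(0.850)² = 4.743.

4.74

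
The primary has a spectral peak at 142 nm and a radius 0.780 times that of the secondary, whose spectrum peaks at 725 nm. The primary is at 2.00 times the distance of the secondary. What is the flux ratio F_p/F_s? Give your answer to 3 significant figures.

103

Wien's law: T_p/T_s = λ_s/λ_p = 725/142 = 5.106.
L_p/L_s = (R_p/R_s)²(T_p/T_s)⁴ = (0.780)²(5.106)⁴ = 413.4.
F_p/F_s = (L_p/L_s)/(d_p/d_s)² = 413.4/(2.00)² = 103.4.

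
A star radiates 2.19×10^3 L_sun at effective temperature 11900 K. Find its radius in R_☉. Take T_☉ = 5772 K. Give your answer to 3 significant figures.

R/R_☉ = √(L/L_☉) / (T/T_☉)² = √(2.19×10^3) / (2.062)²
       = 46.80 / 4.251 = 11.01.

11.0 R_☉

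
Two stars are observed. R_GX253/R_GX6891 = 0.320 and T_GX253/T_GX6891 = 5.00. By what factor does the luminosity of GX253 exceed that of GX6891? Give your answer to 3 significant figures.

From the Stefan–Boltzmann law, L ∝ R²T⁴, so
L_GX253/L_GX6891 = (R_GX253/R_GX6891)² (T_GX253/T_GX6891)⁴ = (0.320)² × (5.00)⁴ = 0.1024 × 625.0 = 64.00.

64.0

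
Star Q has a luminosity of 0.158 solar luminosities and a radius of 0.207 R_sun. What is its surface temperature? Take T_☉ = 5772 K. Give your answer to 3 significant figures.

8.00×10^3 K

T/T_☉ = (L/L_☉)^(1/4) / (R/R_☉)^(1/2)
T = 5772 × (0.158)^(1/4) / √(0.207) = 5772 × 0.6305 / 0.4550 = 7998 K.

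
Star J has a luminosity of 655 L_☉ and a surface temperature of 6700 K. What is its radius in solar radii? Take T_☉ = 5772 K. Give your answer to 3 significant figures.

19.0 solar radii

R/R_☉ = √(L/L_☉) / (T/T_☉)² = √(655) / (1.161)²
       = 25.59 / 1.347 = 18.99.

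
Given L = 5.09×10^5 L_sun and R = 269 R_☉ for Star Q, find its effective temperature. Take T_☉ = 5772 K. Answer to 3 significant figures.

9.40×10^3 K

T/T_☉ = (L/L_☉)^(1/4) / (R/R_☉)^(1/2)
T = 5772 × (5.09×10^5)^(1/4) / √(269) = 5772 × 26.71 / 16.40 = 9400 K.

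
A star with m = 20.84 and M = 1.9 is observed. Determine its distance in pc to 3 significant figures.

6.14×10^4 pc

m − M = 5 log₁₀(d/10 pc)
20.84 − (1.9) = 18.94 = 5 log₁₀(d/10)
d = 10 × 10^(18.94/5) = 10 × 10^3.788 = 6.138×10^4 pc.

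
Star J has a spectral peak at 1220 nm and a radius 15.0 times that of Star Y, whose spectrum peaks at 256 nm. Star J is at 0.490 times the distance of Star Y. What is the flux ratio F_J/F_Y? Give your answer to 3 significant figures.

1.82

Wien's law: T_J/T_Y = λ_Y/λ_J = 256/1220 = 0.2098.
L_J/L_Y = (R_J/R_Y)²(T_J/T_Y)⁴ = (15.0)²(0.2098)⁴ = 0.4362.
F_J/F_Y = (L_J/L_Y)/(d_J/d_Y)² = 0.4362/(0.490)² = 1.817.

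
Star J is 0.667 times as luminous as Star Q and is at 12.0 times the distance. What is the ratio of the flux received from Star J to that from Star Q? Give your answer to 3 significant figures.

F = L/(4πd²), so F_J/F_Q = (L_J/L_Q) / (d_J/d_Q)²
= 0.667 / (12.0)² = 0.667 / 144.0 = 0.004632.

0.00463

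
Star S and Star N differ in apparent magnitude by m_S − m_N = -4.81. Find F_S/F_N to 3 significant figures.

F_S/F_N = 10^(−(m_S − m_N)/2.5) = 10^(4.81/2.5) = 10^1.924 = 83.95.

83.9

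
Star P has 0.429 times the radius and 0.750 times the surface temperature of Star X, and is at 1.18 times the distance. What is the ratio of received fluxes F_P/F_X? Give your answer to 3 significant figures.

0.0418

L_P/L_X = (R_P/R_X)²(T_P/T_X)⁴ = (0.429)² × (0.750)⁴ = 0.05823.
F_P/F_X = (L_P/L_X)/(d_P/d_X)² = 0.05823 / (1.18)² = 0.04182.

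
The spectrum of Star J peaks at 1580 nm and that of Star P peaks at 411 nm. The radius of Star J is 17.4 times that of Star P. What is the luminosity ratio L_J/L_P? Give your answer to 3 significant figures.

Wien's law gives T ∝ 1/λ_max, so T_J/T_P = λ_P/λ_J = 411/1580 = 0.2601.
Then L ∝ R²T⁴ gives L_J/L_P = (17.4)² × (0.2601)⁴ = 302.8 × 0.004579 = 1.386.

1.39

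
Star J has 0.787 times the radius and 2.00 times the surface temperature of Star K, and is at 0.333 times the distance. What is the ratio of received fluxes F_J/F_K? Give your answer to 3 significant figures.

89.4

L_J/L_K = (R_J/R_K)²(T_J/T_K)⁴ = (0.787)² × (2.00)⁴ = 9.910.
F_J/F_K = (L_J/L_K)/(d_J/d_K)² = 9.910 / (0.333)² = 89.37.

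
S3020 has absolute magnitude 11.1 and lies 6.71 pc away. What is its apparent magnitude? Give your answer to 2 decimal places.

m = M + 5 log₁₀(d/10 pc) = 11.1 + 5 log₁₀(6.71/10)
  = 11.1 + 5 × -0.173 = 11.1 + -0.87 = 10.23.

10.23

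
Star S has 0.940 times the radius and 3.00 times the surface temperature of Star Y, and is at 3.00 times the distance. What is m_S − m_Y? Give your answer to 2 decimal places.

-2.25

L_S/L_Y = (0.940)²(3.00)⁴ = 71.57.
F_S/F_Y = (L_S/L_Y)/(d_S/d_Y)² = 71.57/9.000 = 7.952.
m_S − m_Y = −2.5 log₁₀(7.952) = -2.25.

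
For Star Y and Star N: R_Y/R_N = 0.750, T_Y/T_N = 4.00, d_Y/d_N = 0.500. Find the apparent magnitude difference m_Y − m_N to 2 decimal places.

-6.90

L_Y/L_N = (0.750)²(4.00)⁴ = 144.0.
F_Y/F_N = (L_Y/L_N)/(d_Y/d_N)² = 144.0/0.2500 = 576.0.
m_Y − m_N = −2.5 log₁₀(576.0) = -6.90.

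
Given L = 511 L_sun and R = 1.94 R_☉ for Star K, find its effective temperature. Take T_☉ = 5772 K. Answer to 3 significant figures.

T/T_☉ = (L/L_☉)^(1/4) / (R/R_☉)^(1/2)
T = 5772 × (511)^(1/4) / √(1.94) = 5772 × 4.755 / 1.393 = 1.970×10^4 K.

1.97×10^4 K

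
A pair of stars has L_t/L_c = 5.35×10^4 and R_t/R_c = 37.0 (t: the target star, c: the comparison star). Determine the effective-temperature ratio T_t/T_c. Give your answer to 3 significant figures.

2.50

L ∝ R²T⁴ gives T ∝ (L/R²)^(1/4), so
T_t/T_c = (5.35×10^4 / 37.0²)^(1/4) = (39.08)^(1/4) = 2.500.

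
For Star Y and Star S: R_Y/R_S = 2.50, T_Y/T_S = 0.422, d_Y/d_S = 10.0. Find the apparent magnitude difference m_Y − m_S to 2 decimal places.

L_Y/L_S = (2.50)²(0.422)⁴ = 0.1982.
F_Y/F_S = (L_Y/L_S)/(d_Y/d_S)² = 0.1982/100.0 = 0.001982.
m_Y − m_S = −2.5 log₁₀(0.001982) = 6.76.

6.76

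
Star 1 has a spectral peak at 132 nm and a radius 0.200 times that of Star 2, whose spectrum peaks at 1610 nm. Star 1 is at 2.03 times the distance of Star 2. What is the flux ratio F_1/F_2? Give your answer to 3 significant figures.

Wien's law: T_1/T_2 = λ_2/λ_1 = 1610/132 = 12.20.
L_1/L_2 = (R_1/R_2)²(T_1/T_2)⁴ = (0.200)²(12.20)⁴ = 885.3.
F_1/F_2 = (L_1/L_2)/(d_1/d_2)² = 885.3/(2.03)² = 214.8.

215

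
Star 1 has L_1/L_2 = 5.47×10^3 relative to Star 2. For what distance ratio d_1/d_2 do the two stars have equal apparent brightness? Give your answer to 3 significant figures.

74.0

Equal flux requires L_1/d_1² = L_2/d_2², so d_1/d_2 = √(L_1/L_2)
= √(5.47×10^3) = 73.96.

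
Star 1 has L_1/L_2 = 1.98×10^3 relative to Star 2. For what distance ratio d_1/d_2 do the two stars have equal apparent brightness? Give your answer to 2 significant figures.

44

Equal flux requires L_1/d_1² = L_2/d_2², so d_1/d_2 = √(L_1/L_2)
= √(1.98×10^3) = 44.50.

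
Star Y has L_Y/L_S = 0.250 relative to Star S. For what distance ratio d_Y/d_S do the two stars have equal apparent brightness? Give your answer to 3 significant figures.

Equal flux requires L_Y/d_Y² = L_S/d_S², so d_Y/d_S = √(L_Y/L_S)
= √(0.250) = 0.5000.

0.500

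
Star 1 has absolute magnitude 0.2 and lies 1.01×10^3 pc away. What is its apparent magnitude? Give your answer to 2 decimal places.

m = M + 5 log₁₀(d/10 pc) = 0.2 + 5 log₁₀(1.01×10^3/10)
  = 0.2 + 5 × 2.004 = 0.2 + 10.02 = 10.22.

10.22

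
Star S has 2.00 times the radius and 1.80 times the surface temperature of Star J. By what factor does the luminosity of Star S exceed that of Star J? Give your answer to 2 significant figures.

From the Stefan–Boltzmann law, L ∝ R²T⁴, so
L_S/L_J = (R_S/R_J)² (T_S/T_J)⁴ = (2.00)² × (1.80)⁴ = 4.000 × 10.50 = 41.99.

42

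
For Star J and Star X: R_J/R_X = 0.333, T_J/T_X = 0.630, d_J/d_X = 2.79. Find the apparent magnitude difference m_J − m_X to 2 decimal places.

L_J/L_X = (0.333)²(0.630)⁴ = 0.01747.
F_J/F_X = (L_J/L_X)/(d_J/d_X)² = 0.01747/7.784 = 0.002244.
m_J − m_X = −2.5 log₁₀(0.002244) = 6.62.

6.62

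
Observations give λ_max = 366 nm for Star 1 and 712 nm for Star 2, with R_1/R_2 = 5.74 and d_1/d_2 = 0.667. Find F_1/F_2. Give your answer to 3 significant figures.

Wien's law: T_1/T_2 = λ_2/λ_1 = 712/366 = 1.945.
L_1/L_2 = (R_1/R_2)²(T_1/T_2)⁴ = (5.74)²(1.945)⁴ = 471.9.
F_1/F_2 = (L_1/L_2)/(d_1/d_2)² = 471.9/(0.667)² = 1061.

1.06×10^3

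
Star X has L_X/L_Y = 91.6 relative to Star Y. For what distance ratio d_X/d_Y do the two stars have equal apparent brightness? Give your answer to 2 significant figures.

9.6

Equal flux requires L_X/d_X² = L_Y/d_Y², so d_X/d_Y = √(L_X/L_Y)
= √(91.6) = 9.571.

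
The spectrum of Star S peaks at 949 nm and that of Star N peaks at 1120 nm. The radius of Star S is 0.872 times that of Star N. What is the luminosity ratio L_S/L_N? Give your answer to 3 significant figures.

Wien's law gives T ∝ 1/λ_max, so T_S/T_N = λ_N/λ_S = 1120/949 = 1.180.
Then L ∝ R²T⁴ gives L_S/L_N = (0.872)² × (1.180)⁴ = 0.7604 × 1.940 = 1.475.

1.48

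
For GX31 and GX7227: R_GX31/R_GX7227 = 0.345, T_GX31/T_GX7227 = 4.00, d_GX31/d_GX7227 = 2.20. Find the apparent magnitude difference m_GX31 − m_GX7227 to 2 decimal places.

-2.00

L_GX31/L_GX7227 = (0.345)²(4.00)⁴ = 30.47.
F_GX31/F_GX7227 = (L_GX31/L_GX7227)/(d_GX31/d_GX7227)² = 30.47/4.840 = 6.296.
m_GX31 − m_GX7227 = −2.5 log₁₀(6.296) = -2.00.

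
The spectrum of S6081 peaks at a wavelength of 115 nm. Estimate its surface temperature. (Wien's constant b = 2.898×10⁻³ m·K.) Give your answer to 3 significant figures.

2.52×10^4 K

T = b/λ_max = 2.898×10⁻³ / (115×10⁻⁹) = 2.520×10^4 K.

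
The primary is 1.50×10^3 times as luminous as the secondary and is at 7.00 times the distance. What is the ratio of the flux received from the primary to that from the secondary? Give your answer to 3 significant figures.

30.6

F = L/(4πd²), so F_p/F_s = (L_p/L_s) / (d_p/d_s)²
= 1.50×10^3 / (7.00)² = 1.50×10^3 / 49.00 = 30.61.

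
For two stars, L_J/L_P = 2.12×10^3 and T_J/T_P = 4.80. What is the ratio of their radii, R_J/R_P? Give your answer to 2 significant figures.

L ∝ R²T⁴ gives R ∝ √L / T², so
R_J/R_P = √(2.12×10^3) / (4.80)² = 46.04 / 23.04 = 1.998.

2.0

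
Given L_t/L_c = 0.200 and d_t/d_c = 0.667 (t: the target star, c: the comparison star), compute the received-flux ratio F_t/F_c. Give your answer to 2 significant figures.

0.45

F = L/(4πd²), so F_t/F_c = (L_t/L_c) / (d_t/d_c)²
= 0.200 / (0.667)² = 0.200 / 0.4449 = 0.4496.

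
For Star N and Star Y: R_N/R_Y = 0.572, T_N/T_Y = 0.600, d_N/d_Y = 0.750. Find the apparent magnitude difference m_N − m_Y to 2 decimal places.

L_N/L_Y = (0.572)²(0.600)⁴ = 0.04240.
F_N/F_Y = (L_N/L_Y)/(d_N/d_Y)² = 0.04240/0.5625 = 0.07538.
m_N − m_Y = −2.5 log₁₀(0.07538) = 2.81.

2.81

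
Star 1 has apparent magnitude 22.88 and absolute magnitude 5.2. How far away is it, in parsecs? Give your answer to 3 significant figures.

3.44×10^4 pc

m − M = 5 log₁₀(d/10 pc)
22.88 − (5.2) = 17.68 = 5 log₁₀(d/10)
d = 10 × 10^(17.68/5) = 10 × 10^3.536 = 3.436×10^4 pc.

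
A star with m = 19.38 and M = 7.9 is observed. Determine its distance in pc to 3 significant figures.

m − M = 5 log₁₀(d/10 pc)
19.38 − (7.9) = 11.48 = 5 log₁₀(d/10)
d = 10 × 10^(11.48/5) = 10 × 10^2.296 = 1977 pc.

1.98×10^3 pc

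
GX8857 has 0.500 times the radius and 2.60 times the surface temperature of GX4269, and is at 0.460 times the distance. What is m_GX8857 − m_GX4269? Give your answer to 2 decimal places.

-4.33

L_GX8857/L_GX4269 = (0.500)²(2.60)⁴ = 11.42.
F_GX8857/F_GX4269 = (L_GX8857/L_GX4269)/(d_GX8857/d_GX4269)² = 11.42/0.2116 = 53.99.
m_GX8857 − m_GX4269 = −2.5 log₁₀(53.99) = -4.33.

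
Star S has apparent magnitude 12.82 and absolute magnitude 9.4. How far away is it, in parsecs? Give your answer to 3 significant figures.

48.3 pc

m − M = 5 log₁₀(d/10 pc)
12.82 − (9.4) = 3.42 = 5 log₁₀(d/10)
d = 10 × 10^(3.42/5) = 10 × 10^0.684 = 48.31 pc.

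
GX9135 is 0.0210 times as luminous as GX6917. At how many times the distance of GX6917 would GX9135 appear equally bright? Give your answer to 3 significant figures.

Equal flux requires L_GX9135/d_GX9135² = L_GX6917/d_GX6917², so d_GX9135/d_GX6917 = √(L_GX9135/L_GX6917)
= √(0.0210) = 0.1449.

0.145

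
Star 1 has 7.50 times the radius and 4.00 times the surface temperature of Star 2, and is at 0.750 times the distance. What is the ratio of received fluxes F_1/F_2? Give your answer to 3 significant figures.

2.56×10^4

L_1/L_2 = (R_1/R_2)²(T_1/T_2)⁴ = (7.50)² × (4.00)⁴ = 1.440×10^4.
F_1/F_2 = (L_1/L_2)/(d_1/d_2)² = 1.440×10^4 / (0.750)² = 2.560×10^4.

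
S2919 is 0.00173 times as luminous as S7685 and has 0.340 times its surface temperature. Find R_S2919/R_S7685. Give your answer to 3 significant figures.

L ∝ R²T⁴ gives R ∝ √L / T², so
R_S2919/R_S7685 = √(0.00173) / (0.340)² = 0.04159 / 0.1156 = 0.3598.

0.360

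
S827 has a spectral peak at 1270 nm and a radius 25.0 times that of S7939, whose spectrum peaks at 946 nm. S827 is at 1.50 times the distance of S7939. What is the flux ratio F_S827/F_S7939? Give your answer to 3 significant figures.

85.5

Wien's law: T_S827/T_S7939 = λ_S7939/λ_S827 = 946/1270 = 0.7449.
L_S827/L_S7939 = (R_S827/R_S7939)²(T_S827/T_S7939)⁴ = (25.0)²(0.7449)⁴ = 192.4.
F_S827/F_S7939 = (L_S827/L_S7939)/(d_S827/d_S7939)² = 192.4/(1.50)² = 85.52.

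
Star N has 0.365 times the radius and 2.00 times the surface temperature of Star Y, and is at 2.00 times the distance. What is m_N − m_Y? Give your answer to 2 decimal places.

0.68

L_N/L_Y = (0.365)²(2.00)⁴ = 2.132.
F_N/F_Y = (L_N/L_Y)/(d_N/d_Y)² = 2.132/4.000 = 0.5329.
m_N − m_Y = −2.5 log₁₀(0.5329) = 0.68.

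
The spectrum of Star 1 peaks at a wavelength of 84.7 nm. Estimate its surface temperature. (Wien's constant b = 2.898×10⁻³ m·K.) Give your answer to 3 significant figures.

3.42×10^4 K

T = b/λ_max = 2.898×10⁻³ / (84.7×10⁻⁹) = 3.421×10^4 K.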